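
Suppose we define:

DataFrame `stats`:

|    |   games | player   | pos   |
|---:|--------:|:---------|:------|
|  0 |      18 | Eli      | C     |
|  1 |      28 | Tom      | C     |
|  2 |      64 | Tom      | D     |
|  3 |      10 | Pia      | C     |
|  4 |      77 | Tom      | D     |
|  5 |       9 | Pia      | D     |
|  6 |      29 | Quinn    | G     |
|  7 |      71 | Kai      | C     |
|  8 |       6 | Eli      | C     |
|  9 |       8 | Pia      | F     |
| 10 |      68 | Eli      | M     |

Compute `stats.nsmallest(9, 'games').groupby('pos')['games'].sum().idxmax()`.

take 9 rows with smallest games:
    games player pos
8       6    Eli   C
9       8    Pia   F
5       9    Pia   D
3      10    Pia   C
0      18    Eli   C
1      28    Tom   C
6      29  Quinn   G
2      64    Tom   D
10     68    Eli   M
group by pos, sum of games:
pos
C    62
D    73
F     8
G    29
M    68
Name: games, dtype: int64
The label with the largest value is D.

D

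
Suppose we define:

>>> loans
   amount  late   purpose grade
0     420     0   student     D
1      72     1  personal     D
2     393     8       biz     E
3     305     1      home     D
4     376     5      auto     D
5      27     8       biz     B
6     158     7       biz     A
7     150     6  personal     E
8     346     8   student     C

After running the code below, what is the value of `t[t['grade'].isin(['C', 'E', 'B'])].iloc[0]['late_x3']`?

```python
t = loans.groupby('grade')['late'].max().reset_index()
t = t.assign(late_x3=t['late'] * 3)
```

group by grade, max of late:
grade
A    7
B    8
C    8
D    5
E    8
Name: late, dtype: int64
reset_index():
  grade  late
0     A     7
1     B     8
2     C     8
3     D     5
4     E     8
add column late_x3 = t['late'] * 3:
  grade  late  late_x3
0     A     7       21
1     B     8       24
2     C     8       24
3     D     5       15
4     E     8       24
filter rows where grade in ['C', 'E', 'B']:
  grade  late  late_x3
1     B     8       24
2     C     8       24
4     E     8       24

24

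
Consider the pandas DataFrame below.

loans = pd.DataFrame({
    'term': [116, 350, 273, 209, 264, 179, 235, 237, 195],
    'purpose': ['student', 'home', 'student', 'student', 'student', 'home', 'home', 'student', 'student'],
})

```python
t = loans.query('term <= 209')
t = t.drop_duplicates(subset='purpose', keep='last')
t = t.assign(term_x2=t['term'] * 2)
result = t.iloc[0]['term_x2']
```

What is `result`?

filter rows where term <= 209:
   term  purpose
0   116  student
3   209  student
5   179     home
8   195  student
drop duplicate purpose (keep=last):
   term  purpose
5   179     home
8   195  student
add column term_x2 = t['term'] * 2:
   term  purpose  term_x2
5   179     home      358
8   195  student      390
So iloc[0]['term_x2'] = 358.

358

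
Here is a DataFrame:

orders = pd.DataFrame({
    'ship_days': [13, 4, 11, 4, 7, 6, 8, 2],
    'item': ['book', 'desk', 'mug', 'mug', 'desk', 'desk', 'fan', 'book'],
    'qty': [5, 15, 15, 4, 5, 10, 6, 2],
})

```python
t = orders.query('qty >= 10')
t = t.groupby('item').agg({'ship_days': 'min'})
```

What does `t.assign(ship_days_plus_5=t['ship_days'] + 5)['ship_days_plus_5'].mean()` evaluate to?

12.5

filter rows where qty >= 10:
   ship_days  item  qty
1          4  desk   15
2         11   mug   15
5          6  desk   10
group by item, min of ship_days:
      ship_days
item           
desk          4
mug          11
add column ship_days_plus_5 = t['ship_days'] + 5:
      ship_days  ship_days_plus_5
item                             
desk          4                 9
mug          11                16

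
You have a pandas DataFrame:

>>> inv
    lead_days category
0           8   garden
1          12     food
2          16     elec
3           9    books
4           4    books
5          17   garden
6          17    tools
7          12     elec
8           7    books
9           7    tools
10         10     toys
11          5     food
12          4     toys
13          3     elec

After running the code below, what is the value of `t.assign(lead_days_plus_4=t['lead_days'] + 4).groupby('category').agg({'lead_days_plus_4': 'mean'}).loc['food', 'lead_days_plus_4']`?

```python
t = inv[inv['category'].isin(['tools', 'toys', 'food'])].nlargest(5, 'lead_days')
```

filter rows where category in ['tools', 'toys', 'food']:
    lead_days category
1          12     food
6          17    tools
9           7    tools
10         10     toys
11          5     food
12          4     toys
take 5 rows with largest lead_days:
    lead_days category
6          17    tools
1          12     food
10         10     toys
9           7    tools
11          5     food
add column lead_days_plus_4 = t['lead_days'] + 4:
    lead_days category  lead_days_plus_4
6          17    tools                21
1          12     food                16
10         10     toys                14
9           7    tools                11
11          5     food                 9
group by category, mean of lead_days_plus_4:
          lead_days_plus_4
category                  
food                  12.5
tools                 16.0
toys                  14.0
Hence 12.5.

12.5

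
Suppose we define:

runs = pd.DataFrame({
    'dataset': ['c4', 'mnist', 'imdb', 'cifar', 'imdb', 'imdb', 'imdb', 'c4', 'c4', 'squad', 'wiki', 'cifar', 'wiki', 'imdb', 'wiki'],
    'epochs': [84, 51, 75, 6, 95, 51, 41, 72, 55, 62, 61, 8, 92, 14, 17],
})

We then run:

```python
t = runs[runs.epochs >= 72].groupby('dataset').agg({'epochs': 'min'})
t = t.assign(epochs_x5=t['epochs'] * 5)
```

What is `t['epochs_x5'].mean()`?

filter rows where epochs >= 72:
   dataset  epochs
0       c4      84
2     imdb      75
4     imdb      95
7       c4      72
12    wiki      92
group by dataset, min of epochs:
         epochs
dataset        
c4           72
imdb         75
wiki         92
add column epochs_x5 = t['epochs'] * 5:
         epochs  epochs_x5
dataset                   
c4           72        360
imdb         75        375
wiki         92        460
So mean() = 398.333333333.

398.333333333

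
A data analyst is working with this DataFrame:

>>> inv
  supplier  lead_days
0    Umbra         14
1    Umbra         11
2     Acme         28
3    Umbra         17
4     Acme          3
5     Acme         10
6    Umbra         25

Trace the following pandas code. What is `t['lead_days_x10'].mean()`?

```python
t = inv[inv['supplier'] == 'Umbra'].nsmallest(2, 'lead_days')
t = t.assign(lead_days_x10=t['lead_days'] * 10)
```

filter rows where supplier == 'Umbra':
  supplier  lead_days
0    Umbra         14
1    Umbra         11
3    Umbra         17
6    Umbra         25
take 2 rows with smallest lead_days:
  supplier  lead_days
1    Umbra         11
0    Umbra         14
add column lead_days_x10 = t['lead_days'] * 10:
  supplier  lead_days  lead_days_x10
1    Umbra         11            110
0    Umbra         14            140
So mean() = 125.0.

125.0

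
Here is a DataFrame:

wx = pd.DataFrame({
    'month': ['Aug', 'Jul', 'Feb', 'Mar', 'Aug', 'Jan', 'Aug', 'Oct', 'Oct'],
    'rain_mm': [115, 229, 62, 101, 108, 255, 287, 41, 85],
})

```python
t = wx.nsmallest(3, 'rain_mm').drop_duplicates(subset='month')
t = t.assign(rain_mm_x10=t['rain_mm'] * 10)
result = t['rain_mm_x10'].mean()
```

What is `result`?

515.0

take 3 rows with smallest rain_mm:
  month  rain_mm
7   Oct       41
2   Feb       62
8   Oct       85
drop duplicate month (keep=first):
  month  rain_mm
7   Oct       41
2   Feb       62
add column rain_mm_x10 = t['rain_mm'] * 10:
  month  rain_mm  rain_mm_x10
7   Oct       41          410
2   Feb       62          620
Then the mean of column 'rain_mm_x10': 515.0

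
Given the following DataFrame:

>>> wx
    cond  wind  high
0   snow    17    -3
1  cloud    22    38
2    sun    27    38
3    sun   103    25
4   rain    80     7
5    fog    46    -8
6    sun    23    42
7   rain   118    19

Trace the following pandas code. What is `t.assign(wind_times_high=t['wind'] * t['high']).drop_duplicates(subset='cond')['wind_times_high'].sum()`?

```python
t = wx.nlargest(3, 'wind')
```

take 3 rows with largest wind:
   cond  wind  high
7  rain   118    19
3   sun   103    25
4  rain    80     7
add column wind_times_high = t['wind'] * t['high']:
   cond  wind  high  wind_times_high
7  rain   118    19             2242
3   sun   103    25             2575
4  rain    80     7              560
drop duplicate cond (keep=first):
   cond  wind  high  wind_times_high
7  rain   118    19             2242
3   sun   103    25             2575
Finally, sum of column 'wind_times_high' = 4817.

4817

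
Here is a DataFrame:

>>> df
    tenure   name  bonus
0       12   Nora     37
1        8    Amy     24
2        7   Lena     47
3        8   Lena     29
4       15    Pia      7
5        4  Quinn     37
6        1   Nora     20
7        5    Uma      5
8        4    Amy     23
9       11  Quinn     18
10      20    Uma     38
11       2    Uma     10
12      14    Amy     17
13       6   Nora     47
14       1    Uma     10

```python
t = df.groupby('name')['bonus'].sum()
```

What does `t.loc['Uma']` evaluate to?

group by name, sum of bonus:
name
Amy       64
Lena      76
Nora     104
Pia        7
Quinn     55
Uma       63
Name: bonus, dtype: int64
Finally, value at index 'Uma' = 63.

63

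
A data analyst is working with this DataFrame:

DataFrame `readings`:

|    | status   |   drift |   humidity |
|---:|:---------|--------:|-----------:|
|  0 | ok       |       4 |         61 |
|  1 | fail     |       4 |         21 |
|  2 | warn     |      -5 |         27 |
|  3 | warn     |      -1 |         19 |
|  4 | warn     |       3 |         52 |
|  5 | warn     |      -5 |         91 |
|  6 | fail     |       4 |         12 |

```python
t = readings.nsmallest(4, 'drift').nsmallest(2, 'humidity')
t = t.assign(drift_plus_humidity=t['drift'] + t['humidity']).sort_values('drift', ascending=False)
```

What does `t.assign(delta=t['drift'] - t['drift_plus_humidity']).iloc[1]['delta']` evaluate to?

-27

take 4 rows with smallest drift:
  status  drift  humidity
2   warn     -5        27
5   warn     -5        91
3   warn     -1        19
4   warn      3        52
take 2 rows with smallest humidity:
  status  drift  humidity
3   warn     -1        19
2   warn     -5        27
add column drift_plus_humidity = t['drift'] + t['humidity']:
  status  drift  humidity  drift_plus_humidity
3   warn     -1        19                   18
2   warn     -5        27                   22
sort by drift descending:
  status  drift  humidity  drift_plus_humidity
3   warn     -1        19                   18
2   warn     -5        27                   22
add column delta = t['drift'] - t['drift_plus_humidity']:
  status  drift  humidity  drift_plus_humidity  delta
3   warn     -1        19                   18    -19
2   warn     -5        27                   22    -27
Taking the value at position 1, column 'delta' gives -27.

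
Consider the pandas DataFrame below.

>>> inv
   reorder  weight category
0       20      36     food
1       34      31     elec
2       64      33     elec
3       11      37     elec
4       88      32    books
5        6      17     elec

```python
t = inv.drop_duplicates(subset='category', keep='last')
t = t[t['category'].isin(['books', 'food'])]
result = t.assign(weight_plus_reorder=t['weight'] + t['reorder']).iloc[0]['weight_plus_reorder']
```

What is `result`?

56

drop duplicate category (keep=last):
   reorder  weight category
0       20      36     food
4       88      32    books
5        6      17     elec
filter rows where category in ['books', 'food']:
   reorder  weight category
0       20      36     food
4       88      32    books
add column weight_plus_reorder = t['weight'] + t['reorder']:
   reorder  weight category  weight_plus_reorder
0       20      36     food                   56
4       88      32    books                  120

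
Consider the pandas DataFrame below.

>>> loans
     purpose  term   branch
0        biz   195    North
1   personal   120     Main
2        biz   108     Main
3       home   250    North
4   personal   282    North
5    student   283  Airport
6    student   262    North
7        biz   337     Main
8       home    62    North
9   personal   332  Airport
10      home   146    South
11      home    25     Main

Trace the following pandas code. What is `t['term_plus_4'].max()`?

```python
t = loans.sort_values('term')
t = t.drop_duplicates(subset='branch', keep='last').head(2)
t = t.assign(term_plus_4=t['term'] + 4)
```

sort by term:
     purpose  term   branch
11      home    25     Main
8       home    62    North
2        biz   108     Main
1   personal   120     Main
10      home   146    South
0        biz   195    North
3       home   250    North
6    student   262    North
4   personal   282    North
5    student   283  Airport
9   personal   332  Airport
7        biz   337     Main
drop duplicate branch (keep=last):
     purpose  term   branch
10      home   146    South
4   personal   282    North
9   personal   332  Airport
7        biz   337     Main
take first 2 rows:
     purpose  term branch
10      home   146  South
4   personal   282  North
add column term_plus_4 = t['term'] + 4:
     purpose  term branch  term_plus_4
10      home   146  South          150
4   personal   282  North          286
Reading off the max of column 'term_plus_4', we get 286.

286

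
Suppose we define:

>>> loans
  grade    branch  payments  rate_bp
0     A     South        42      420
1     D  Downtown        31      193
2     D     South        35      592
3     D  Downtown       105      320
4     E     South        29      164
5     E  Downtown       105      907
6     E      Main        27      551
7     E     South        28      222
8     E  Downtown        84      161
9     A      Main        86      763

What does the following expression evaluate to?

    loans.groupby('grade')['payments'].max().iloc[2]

105

group by grade, max of payments:
grade
A     86
D    105
E    105
Name: payments, dtype: int64
Reading off the value at position 2, we get 105.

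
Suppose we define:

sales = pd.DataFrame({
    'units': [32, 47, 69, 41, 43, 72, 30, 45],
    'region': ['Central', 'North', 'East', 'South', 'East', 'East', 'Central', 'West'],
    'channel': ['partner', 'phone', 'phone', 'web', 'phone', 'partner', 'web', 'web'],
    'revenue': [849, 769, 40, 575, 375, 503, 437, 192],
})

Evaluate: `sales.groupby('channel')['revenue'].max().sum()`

group by channel, max of revenue:
channel
partner    849
phone      769
web        575
Name: revenue, dtype: int64
The sum of the resulting series is 2193.

2193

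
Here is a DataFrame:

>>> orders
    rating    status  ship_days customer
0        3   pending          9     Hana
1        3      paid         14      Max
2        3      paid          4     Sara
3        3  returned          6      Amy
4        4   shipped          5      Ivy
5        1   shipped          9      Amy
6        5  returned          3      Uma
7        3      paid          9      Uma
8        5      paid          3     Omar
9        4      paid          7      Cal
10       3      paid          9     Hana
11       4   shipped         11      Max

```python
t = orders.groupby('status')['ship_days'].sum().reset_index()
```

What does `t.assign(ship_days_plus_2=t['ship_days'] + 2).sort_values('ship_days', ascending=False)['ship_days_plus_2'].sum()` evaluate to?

group by status, sum of ship_days:
status
paid        46
pending      9
returned     9
shipped     25
Name: ship_days, dtype: int64
reset_index():
     status  ship_days
0      paid         46
1   pending          9
2  returned          9
3   shipped         25
add column ship_days_plus_2 = t['ship_days'] + 2:
     status  ship_days  ship_days_plus_2
0      paid         46                48
1   pending          9                11
2  returned          9                11
3   shipped         25                27
sort by ship_days descending:
     status  ship_days  ship_days_plus_2
0      paid         46                48
3   shipped         25                27
1   pending          9                11
2  returned          9                11
Hence 97.

97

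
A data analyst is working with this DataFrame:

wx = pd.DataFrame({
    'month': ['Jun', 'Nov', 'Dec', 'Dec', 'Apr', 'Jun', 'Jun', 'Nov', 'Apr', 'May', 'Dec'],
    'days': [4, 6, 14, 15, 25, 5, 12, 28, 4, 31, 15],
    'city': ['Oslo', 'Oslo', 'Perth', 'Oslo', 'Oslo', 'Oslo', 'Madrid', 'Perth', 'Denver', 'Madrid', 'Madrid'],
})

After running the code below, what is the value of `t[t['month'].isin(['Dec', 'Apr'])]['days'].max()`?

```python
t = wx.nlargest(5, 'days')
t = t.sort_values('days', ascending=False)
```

25

take 5 rows with largest days:
   month  days    city
9    May    31  Madrid
7    Nov    28   Perth
4    Apr    25    Oslo
3    Dec    15    Oslo
10   Dec    15  Madrid
sort by days descending:
   month  days    city
9    May    31  Madrid
7    Nov    28   Perth
4    Apr    25    Oslo
3    Dec    15    Oslo
10   Dec    15  Madrid
filter rows where month in ['Dec', 'Apr']:
   month  days    city
4    Apr    25    Oslo
3    Dec    15    Oslo
10   Dec    15  Madrid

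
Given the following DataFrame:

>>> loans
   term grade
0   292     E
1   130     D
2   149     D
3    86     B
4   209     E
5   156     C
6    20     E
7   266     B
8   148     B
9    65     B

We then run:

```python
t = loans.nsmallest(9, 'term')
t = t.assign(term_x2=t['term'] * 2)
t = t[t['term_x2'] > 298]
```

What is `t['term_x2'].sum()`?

1262

take 9 rows with smallest term:
   term grade
6    20     E
9    65     B
3    86     B
1   130     D
8   148     B
2   149     D
5   156     C
4   209     E
7   266     B
add column term_x2 = t['term'] * 2:
   term grade  term_x2
6    20     E       40
9    65     B      130
3    86     B      172
1   130     D      260
8   148     B      296
2   149     D      298
5   156     C      312
4   209     E      418
7   266     B      532
filter rows where term_x2 > 298:
   term grade  term_x2
5   156     C      312
4   209     E      418
7   266     B      532
The sum of column 'term_x2' is 1262.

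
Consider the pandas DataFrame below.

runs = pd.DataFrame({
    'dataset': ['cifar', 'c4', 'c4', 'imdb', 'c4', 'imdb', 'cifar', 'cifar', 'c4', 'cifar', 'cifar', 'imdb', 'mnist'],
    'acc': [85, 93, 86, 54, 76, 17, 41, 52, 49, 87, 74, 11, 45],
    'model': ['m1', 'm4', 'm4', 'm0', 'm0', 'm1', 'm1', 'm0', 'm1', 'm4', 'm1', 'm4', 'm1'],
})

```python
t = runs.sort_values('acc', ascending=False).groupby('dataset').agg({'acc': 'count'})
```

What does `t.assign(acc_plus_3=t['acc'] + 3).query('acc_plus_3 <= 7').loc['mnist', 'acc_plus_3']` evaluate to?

4

sort by acc descending:
   dataset  acc model
1       c4   93    m4
9    cifar   87    m4
2       c4   86    m4
0    cifar   85    m1
4       c4   76    m0
10   cifar   74    m1
3     imdb   54    m0
7    cifar   52    m0
8       c4   49    m1
12   mnist   45    m1
6    cifar   41    m1
5     imdb   17    m1
11    imdb   11    m4
group by dataset, count of acc:
         acc
dataset     
c4         4
cifar      5
imdb       3
mnist      1
add column acc_plus_3 = t['acc'] + 3:
         acc  acc_plus_3
dataset                 
c4         4           7
cifar      5           8
imdb       3           6
mnist      1           4
filter rows where acc_plus_3 <= 7:
         acc  acc_plus_3
dataset                 
c4         4           7
imdb       3           6
mnist      1           4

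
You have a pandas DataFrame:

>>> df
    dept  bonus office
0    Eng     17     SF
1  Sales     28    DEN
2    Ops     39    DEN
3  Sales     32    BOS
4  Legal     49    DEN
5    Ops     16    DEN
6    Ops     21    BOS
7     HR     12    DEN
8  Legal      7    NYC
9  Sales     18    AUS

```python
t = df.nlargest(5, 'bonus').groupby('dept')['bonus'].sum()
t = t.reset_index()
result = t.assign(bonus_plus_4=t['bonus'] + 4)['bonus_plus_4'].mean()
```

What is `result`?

take 5 rows with largest bonus:
    dept  bonus office
4  Legal     49    DEN
2    Ops     39    DEN
3  Sales     32    BOS
1  Sales     28    DEN
6    Ops     21    BOS
group by dept, sum of bonus:
dept
Legal    49
Ops      60
Sales    60
Name: bonus, dtype: int64
reset_index():
    dept  bonus
0  Legal     49
1    Ops     60
2  Sales     60
add column bonus_plus_4 = t['bonus'] + 4:
    dept  bonus  bonus_plus_4
0  Legal     49            53
1    Ops     60            64
2  Sales     60            64
The mean of column 'bonus_plus_4' is 60.3333333333.

60.3333333333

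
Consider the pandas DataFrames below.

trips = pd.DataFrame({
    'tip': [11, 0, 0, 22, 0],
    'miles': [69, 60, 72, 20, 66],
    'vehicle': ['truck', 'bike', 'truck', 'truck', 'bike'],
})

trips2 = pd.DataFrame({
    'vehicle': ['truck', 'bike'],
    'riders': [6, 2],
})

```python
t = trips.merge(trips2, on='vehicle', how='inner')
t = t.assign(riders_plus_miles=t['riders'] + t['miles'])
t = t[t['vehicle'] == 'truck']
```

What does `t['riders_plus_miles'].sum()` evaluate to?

179

merge on 'vehicle' (how='inner') → 5 rows:
   tip  miles vehicle  riders
0   11     69   truck       6
1    0     60    bike       2
2    0     72   truck       6
3   22     20   truck       6
4    0     66    bike       2
add column riders_plus_miles = t['riders'] + t['miles']:
   tip  miles vehicle  riders  riders_plus_miles
0   11     69   truck       6                 75
1    0     60    bike       2                 62
2    0     72   truck       6                 78
3   22     20   truck       6                 26
4    0     66    bike       2                 68
filter rows where vehicle == 'truck':
   tip  miles vehicle  riders  riders_plus_miles
0   11     69   truck       6                 75
2    0     72   truck       6                 78
3   22     20   truck       6                 26
Then the sum of column 'riders_plus_miles': 179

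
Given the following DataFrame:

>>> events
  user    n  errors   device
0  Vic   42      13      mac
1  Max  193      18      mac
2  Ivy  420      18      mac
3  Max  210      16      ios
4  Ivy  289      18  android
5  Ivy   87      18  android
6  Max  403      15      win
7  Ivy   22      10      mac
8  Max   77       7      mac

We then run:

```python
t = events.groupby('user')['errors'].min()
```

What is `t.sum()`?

group by user, min of errors:
user
Ivy    10
Max     7
Vic    13
Name: errors, dtype: int64

30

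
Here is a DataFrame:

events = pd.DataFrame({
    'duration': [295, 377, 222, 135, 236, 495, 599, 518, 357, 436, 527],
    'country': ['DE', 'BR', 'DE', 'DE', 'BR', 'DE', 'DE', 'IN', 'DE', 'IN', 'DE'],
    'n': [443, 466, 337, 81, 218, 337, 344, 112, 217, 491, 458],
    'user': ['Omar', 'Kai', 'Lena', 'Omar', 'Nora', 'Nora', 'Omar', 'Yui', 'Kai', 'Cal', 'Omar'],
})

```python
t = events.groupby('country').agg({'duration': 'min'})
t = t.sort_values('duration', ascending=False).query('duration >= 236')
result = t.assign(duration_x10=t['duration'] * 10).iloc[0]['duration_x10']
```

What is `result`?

4360

group by country, min of duration:
         duration
country          
BR            236
DE            135
IN            436
sort by duration descending:
         duration
country          
IN            436
BR            236
DE            135
filter rows where duration >= 236:
         duration
country          
IN            436
BR            236
add column duration_x10 = t['duration'] * 10:
         duration  duration_x10
country                        
IN            436          4360
BR            236          2360
The value at position 0, column 'duration_x10' is 4360.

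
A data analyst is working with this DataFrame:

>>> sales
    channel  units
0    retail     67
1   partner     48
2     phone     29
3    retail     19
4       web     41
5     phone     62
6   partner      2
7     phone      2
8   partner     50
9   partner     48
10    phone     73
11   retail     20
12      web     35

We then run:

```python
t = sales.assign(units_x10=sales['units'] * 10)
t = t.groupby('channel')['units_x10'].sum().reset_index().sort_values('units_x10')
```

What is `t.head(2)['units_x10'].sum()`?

add column units_x10 = sales['units'] * 10:
    channel  units  units_x10
0    retail     67        670
1   partner     48        480
2     phone     29        290
3    retail     19        190
4       web     41        410
5     phone     62        620
6   partner      2         20
7     phone      2         20
8   partner     50        500
9   partner     48        480
10    phone     73        730
11   retail     20        200
12      web     35        350
group by channel, sum of units_x10:
channel
partner    1480
phone      1660
retail     1060
web         760
Name: units_x10, dtype: int64
reset_index():
   channel  units_x10
0  partner       1480
1    phone       1660
2   retail       1060
3      web        760
sort by units_x10:
   channel  units_x10
3      web        760
2   retail       1060
0  partner       1480
1    phone       1660
take first 2 rows:
  channel  units_x10
3     web        760
2  retail       1060
Then the sum of column 'units_x10': 1820

1820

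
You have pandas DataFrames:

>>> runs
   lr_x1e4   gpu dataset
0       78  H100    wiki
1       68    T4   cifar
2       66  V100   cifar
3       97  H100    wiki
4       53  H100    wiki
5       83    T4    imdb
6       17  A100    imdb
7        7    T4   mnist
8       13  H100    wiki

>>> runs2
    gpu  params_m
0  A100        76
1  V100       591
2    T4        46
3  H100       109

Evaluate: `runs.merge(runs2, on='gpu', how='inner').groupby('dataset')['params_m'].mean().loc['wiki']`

merge on 'gpu' (how='inner') → 9 rows:
   lr_x1e4   gpu dataset  params_m
0       78  H100    wiki       109
1       68    T4   cifar        46
2       66  V100   cifar       591
3       97  H100    wiki       109
4       53  H100    wiki       109
5       83    T4    imdb        46
6       17  A100    imdb        76
7        7    T4   mnist        46
8       13  H100    wiki       109
group by dataset, mean of params_m:
dataset
cifar    318.5
imdb      61.0
mnist     46.0
wiki     109.0
Name: params_m, dtype: float64
Taking the value at index 'wiki' gives 109.0.

109.0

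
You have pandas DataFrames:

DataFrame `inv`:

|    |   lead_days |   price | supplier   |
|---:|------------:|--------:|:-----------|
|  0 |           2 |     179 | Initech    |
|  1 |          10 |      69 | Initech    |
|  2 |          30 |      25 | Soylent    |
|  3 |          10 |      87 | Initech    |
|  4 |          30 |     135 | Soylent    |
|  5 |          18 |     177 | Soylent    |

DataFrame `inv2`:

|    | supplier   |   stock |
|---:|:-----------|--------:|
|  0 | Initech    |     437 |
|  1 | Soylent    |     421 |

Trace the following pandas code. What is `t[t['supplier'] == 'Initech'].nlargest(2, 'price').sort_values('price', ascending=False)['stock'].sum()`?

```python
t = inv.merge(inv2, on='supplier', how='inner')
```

merge on 'supplier' (how='inner') → 6 rows:
   lead_days  price supplier  stock
0          2    179  Initech    437
1         10     69  Initech    437
2         30     25  Soylent    421
3         10     87  Initech    437
4         30    135  Soylent    421
5         18    177  Soylent    421
filter rows where supplier == 'Initech':
   lead_days  price supplier  stock
0          2    179  Initech    437
1         10     69  Initech    437
3         10     87  Initech    437
take 2 rows with largest price:
   lead_days  price supplier  stock
0          2    179  Initech    437
3         10     87  Initech    437
sort by price descending:
   lead_days  price supplier  stock
0          2    179  Initech    437
3         10     87  Initech    437
Finally, sum of column 'stock' = 874.

874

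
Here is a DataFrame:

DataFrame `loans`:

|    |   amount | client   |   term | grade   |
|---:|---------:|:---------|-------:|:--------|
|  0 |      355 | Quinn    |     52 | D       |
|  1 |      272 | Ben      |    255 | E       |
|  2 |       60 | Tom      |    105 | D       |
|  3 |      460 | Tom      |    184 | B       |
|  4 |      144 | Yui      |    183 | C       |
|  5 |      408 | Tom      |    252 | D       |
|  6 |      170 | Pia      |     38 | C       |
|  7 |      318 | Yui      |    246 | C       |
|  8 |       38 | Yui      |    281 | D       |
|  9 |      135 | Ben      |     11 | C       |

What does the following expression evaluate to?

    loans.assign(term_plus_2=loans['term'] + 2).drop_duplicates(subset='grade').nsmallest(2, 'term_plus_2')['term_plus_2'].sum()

239

add column term_plus_2 = loans['term'] + 2:
   amount client  term grade  term_plus_2
0     355  Quinn    52     D           54
1     272    Ben   255     E          257
2      60    Tom   105     D          107
3     460    Tom   184     B          186
4     144    Yui   183     C          185
5     408    Tom   252     D          254
6     170    Pia    38     C           40
7     318    Yui   246     C          248
8      38    Yui   281     D          283
9     135    Ben    11     C           13
drop duplicate grade (keep=first):
   amount client  term grade  term_plus_2
0     355  Quinn    52     D           54
1     272    Ben   255     E          257
3     460    Tom   184     B          186
4     144    Yui   183     C          185
take 2 rows with smallest term_plus_2:
   amount client  term grade  term_plus_2
0     355  Quinn    52     D           54
4     144    Yui   183     C          185
Finally, sum of column 'term_plus_2' = 239.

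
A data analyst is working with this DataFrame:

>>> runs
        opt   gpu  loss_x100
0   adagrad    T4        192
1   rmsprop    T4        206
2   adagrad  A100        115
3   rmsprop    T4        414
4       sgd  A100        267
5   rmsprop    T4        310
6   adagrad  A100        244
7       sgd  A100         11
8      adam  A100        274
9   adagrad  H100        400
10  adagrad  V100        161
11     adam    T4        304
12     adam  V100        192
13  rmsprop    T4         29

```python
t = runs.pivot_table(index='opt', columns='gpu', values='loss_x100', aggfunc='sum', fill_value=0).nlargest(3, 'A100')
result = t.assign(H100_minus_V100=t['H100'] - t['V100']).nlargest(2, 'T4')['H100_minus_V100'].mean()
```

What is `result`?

23.5

pivot: rows=opt, cols=gpu, sum(loss_x100):
gpu      A100  H100   T4  V100
opt                           
adagrad   359   400  192   161
adam      274     0  304   192
rmsprop     0     0  959     0
sgd       278     0    0     0
take 3 rows with largest A100:
gpu      A100  H100   T4  V100
opt                           
adagrad   359   400  192   161
sgd       278     0    0     0
adam      274     0  304   192
add column H100_minus_V100 = t['H100'] - t['V100']:
gpu      A100  H100   T4  V100  H100_minus_V100
opt                                            
adagrad   359   400  192   161              239
sgd       278     0    0     0                0
adam      274     0  304   192             -192
take 2 rows with largest T4:
gpu      A100  H100   T4  V100  H100_minus_V100
opt                                            
adam      274     0  304   192             -192
adagrad   359   400  192   161              239
So mean() = 23.5.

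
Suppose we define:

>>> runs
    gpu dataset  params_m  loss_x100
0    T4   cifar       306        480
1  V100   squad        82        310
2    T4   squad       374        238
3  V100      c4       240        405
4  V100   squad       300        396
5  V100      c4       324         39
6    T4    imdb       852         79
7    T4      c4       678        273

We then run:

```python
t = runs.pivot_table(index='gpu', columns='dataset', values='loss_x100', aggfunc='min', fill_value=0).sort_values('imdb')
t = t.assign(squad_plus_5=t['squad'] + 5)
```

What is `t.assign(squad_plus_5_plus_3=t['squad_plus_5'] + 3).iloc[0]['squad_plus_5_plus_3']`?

318

pivot: rows=gpu, cols=dataset, min(loss_x100):
dataset   c4  cifar  imdb  squad
gpu                             
T4       273    480    79    238
V100      39      0     0    310
sort by imdb:
dataset   c4  cifar  imdb  squad
gpu                             
V100      39      0     0    310
T4       273    480    79    238
add column squad_plus_5 = t['squad'] + 5:
dataset   c4  cifar  imdb  squad  squad_plus_5
gpu                                           
V100      39      0     0    310           315
T4       273    480    79    238           243
add column squad_plus_5_plus_3 = t['squad_plus_5'] + 3:
dataset   c4  cifar  imdb  squad  squad_plus_5  squad_plus_5_plus_3
gpu                                                                
V100      39      0     0    310           315                  318
T4       273    480    79    238           243                  246
The value at position 0, column 'squad_plus_5_plus_3' is 318.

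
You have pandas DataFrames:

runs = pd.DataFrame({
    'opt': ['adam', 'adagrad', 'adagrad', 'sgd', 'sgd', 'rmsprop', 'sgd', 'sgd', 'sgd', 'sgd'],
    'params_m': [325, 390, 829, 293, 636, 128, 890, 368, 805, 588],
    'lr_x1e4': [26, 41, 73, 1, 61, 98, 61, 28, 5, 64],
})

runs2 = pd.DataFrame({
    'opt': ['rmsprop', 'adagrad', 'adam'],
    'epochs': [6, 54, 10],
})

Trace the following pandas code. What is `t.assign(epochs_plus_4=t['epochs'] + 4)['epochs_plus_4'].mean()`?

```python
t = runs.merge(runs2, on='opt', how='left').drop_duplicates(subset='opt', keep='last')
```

27.3333333333

merge on 'opt' (how='left') → 10 rows:
       opt  params_m  lr_x1e4  epochs
0     adam       325       26    10.0
1  adagrad       390       41    54.0
2  adagrad       829       73    54.0
3      sgd       293        1     NaN
4      sgd       636       61     NaN
5  rmsprop       128       98     6.0
6      sgd       890       61     NaN
7      sgd       368       28     NaN
8      sgd       805        5     NaN
9      sgd       588       64     NaN
drop duplicate opt (keep=last):
       opt  params_m  lr_x1e4  epochs
0     adam       325       26    10.0
2  adagrad       829       73    54.0
5  rmsprop       128       98     6.0
9      sgd       588       64     NaN
add column epochs_plus_4 = t['epochs'] + 4:
       opt  params_m  lr_x1e4  epochs  epochs_plus_4
0     adam       325       26    10.0           14.0
2  adagrad       829       73    54.0           58.0
5  rmsprop       128       98     6.0           10.0
9      sgd       588       64     NaN            NaN
mean of column 'epochs_plus_4' → 27.3333333333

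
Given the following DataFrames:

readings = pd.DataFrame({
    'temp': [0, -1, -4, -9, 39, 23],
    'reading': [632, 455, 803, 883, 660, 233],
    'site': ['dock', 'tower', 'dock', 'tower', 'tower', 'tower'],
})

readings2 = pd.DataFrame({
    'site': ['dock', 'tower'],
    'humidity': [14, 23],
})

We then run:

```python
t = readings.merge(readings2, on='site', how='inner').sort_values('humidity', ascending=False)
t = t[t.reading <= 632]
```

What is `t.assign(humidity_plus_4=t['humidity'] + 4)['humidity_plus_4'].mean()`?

24.0

merge on 'site' (how='inner') → 6 rows:
   temp  reading   site  humidity
0     0      632   dock        14
1    -1      455  tower        23
2    -4      803   dock        14
3    -9      883  tower        23
4    39      660  tower        23
5    23      233  tower        23
sort by humidity descending:
   temp  reading   site  humidity
1    -1      455  tower        23
3    -9      883  tower        23
4    39      660  tower        23
5    23      233  tower        23
0     0      632   dock        14
2    -4      803   dock        14
filter rows where reading <= 632:
   temp  reading   site  humidity
1    -1      455  tower        23
5    23      233  tower        23
0     0      632   dock        14
add column humidity_plus_4 = t['humidity'] + 4:
   temp  reading   site  humidity  humidity_plus_4
1    -1      455  tower        23               27
5    23      233  tower        23               27
0     0      632   dock        14               18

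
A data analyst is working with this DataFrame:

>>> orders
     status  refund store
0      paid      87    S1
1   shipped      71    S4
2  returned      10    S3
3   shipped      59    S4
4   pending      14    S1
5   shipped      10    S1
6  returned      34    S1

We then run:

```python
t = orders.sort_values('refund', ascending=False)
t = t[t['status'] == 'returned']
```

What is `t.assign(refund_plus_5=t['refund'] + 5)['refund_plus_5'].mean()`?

sort by refund descending:
     status  refund store
0      paid      87    S1
1   shipped      71    S4
3   shipped      59    S4
6  returned      34    S1
4   pending      14    S1
2  returned      10    S3
5   shipped      10    S1
filter rows where status == 'returned':
     status  refund store
6  returned      34    S1
2  returned      10    S3
add column refund_plus_5 = t['refund'] + 5:
     status  refund store  refund_plus_5
6  returned      34    S1             39
2  returned      10    S3             15

27.0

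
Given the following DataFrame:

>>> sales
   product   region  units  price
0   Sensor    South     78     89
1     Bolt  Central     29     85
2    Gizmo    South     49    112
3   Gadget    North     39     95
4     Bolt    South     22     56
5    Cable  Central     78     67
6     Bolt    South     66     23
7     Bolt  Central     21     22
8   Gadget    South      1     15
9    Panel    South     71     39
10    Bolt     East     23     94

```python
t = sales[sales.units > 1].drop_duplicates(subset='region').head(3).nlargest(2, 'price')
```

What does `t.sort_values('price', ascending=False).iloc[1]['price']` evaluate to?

filter rows where units > 1:
   product   region  units  price
0   Sensor    South     78     89
1     Bolt  Central     29     85
2    Gizmo    South     49    112
3   Gadget    North     39     95
4     Bolt    South     22     56
5    Cable  Central     78     67
6     Bolt    South     66     23
7     Bolt  Central     21     22
9    Panel    South     71     39
10    Bolt     East     23     94
drop duplicate region (keep=first):
   product   region  units  price
0   Sensor    South     78     89
1     Bolt  Central     29     85
3   Gadget    North     39     95
10    Bolt     East     23     94
take first 3 rows:
  product   region  units  price
0  Sensor    South     78     89
1    Bolt  Central     29     85
3  Gadget    North     39     95
take 2 rows with largest price:
  product region  units  price
3  Gadget  North     39     95
0  Sensor  South     78     89
sort by price descending:
  product region  units  price
3  Gadget  North     39     95
0  Sensor  South     78     89
Then the value at position 1, column 'price': 89

89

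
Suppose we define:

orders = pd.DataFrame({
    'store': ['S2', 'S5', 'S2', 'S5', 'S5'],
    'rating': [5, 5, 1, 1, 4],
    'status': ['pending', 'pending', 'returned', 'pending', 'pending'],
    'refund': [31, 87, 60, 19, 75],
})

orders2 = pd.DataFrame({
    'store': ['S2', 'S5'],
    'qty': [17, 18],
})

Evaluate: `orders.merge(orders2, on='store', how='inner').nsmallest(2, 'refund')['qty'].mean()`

17.5

merge on 'store' (how='inner') → 5 rows:
  store  rating    status  refund  qty
0    S2       5   pending      31   17
1    S5       5   pending      87   18
2    S2       1  returned      60   17
3    S5       1   pending      19   18
4    S5       4   pending      75   18
take 2 rows with smallest refund:
  store  rating   status  refund  qty
3    S5       1  pending      19   18
0    S2       5  pending      31   17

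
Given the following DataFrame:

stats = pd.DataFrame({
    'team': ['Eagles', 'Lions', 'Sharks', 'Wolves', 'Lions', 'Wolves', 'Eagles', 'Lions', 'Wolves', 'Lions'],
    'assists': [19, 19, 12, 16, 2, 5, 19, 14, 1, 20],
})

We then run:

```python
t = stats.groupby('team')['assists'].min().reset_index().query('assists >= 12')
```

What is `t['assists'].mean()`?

group by team, min of assists:
team
Eagles    19
Lions      2
Sharks    12
Wolves     1
Name: assists, dtype: int64
reset_index():
     team  assists
0  Eagles       19
1   Lions        2
2  Sharks       12
3  Wolves        1
filter rows where assists >= 12:
     team  assists
0  Eagles       19
2  Sharks       12
The mean of column 'assists' is 15.5.

15.5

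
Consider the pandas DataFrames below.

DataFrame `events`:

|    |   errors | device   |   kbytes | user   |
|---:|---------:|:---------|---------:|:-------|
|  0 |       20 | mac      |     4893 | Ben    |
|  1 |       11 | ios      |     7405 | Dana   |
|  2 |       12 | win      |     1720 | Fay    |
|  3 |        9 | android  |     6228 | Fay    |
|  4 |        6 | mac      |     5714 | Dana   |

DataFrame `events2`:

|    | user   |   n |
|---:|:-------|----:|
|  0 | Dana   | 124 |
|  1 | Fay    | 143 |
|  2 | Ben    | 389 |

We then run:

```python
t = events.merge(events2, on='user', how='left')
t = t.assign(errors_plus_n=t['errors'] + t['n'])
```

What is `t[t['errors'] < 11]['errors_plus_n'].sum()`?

282

merge on 'user' (how='left') → 5 rows:
   errors   device  kbytes  user    n
0      20      mac    4893   Ben  389
1      11      ios    7405  Dana  124
2      12      win    1720   Fay  143
3       9  android    6228   Fay  143
4       6      mac    5714  Dana  124
add column errors_plus_n = t['errors'] + t['n']:
   errors   device  kbytes  user    n  errors_plus_n
0      20      mac    4893   Ben  389            409
1      11      ios    7405  Dana  124            135
2      12      win    1720   Fay  143            155
3       9  android    6228   Fay  143            152
4       6      mac    5714  Dana  124            130
filter rows where errors < 11:
   errors   device  kbytes  user    n  errors_plus_n
3       9  android    6228   Fay  143            152
4       6      mac    5714  Dana  124            130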